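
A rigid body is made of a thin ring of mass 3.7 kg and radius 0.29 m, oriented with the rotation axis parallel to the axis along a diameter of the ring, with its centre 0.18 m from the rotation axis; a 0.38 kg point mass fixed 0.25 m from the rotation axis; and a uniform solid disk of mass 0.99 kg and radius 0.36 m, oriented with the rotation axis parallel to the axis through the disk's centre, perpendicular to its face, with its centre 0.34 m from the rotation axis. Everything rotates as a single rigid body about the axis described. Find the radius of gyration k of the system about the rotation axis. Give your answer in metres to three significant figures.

Thin ring: I_cm = (1/2)MR² = (1/2)(3.7)(0.29)² = 0.15559 kg m²; centre at d = 0.18 m, so the parallel axis theorem gives I = 0.15559 + (3.7)(0.18)² = 0.27547 kg m².
Point mass: I_cm = 0; centre at d = 0.25 m, so the parallel axis theorem gives I = 0 + (0.38)(0.25)² = 0.02375 kg m².
Solid disk: I_cm = (1/2)MR² = (1/2)(0.99)(0.36)² = 0.064152 kg m²; centre at d = 0.34 m, so the parallel axis theorem gives I = 0.064152 + (0.99)(0.34)² = 0.1786 kg m².
Total I = 0.47781 kg m²; total mass M = 5.07 kg.
k = √(I/M) = √(0.47781/5.07) = 0.30699 m.

0.307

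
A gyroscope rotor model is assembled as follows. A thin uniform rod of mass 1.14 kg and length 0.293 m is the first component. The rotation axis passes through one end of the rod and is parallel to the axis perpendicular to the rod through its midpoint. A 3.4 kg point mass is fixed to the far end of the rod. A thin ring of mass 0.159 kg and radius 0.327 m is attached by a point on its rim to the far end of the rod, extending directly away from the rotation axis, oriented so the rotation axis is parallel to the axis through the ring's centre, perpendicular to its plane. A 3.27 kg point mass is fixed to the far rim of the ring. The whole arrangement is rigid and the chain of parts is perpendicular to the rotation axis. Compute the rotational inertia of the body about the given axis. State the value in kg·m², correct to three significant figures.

3.34

Thin rod: I_cm = (1/12)ML² = (1/12)(1.14)(0.293)² = 0.0081557 kg·m²; centre at d = 0.1465 m, so I = I_cm + Md² gives I = 0.0081557 + (1.14)(0.1465)² = 0.032623 kg·m².
Point mass: I_cm = 0; centre at d = 0.1465 + 0.1465 = 0.293 m, so I = I_cm + Md² gives I = 0 + (3.4)(0.293)² = 0.29189 kg·m².
Thin ring: I_cm = MR² = (0.159)(0.327)² = 0.017002 kg·m²; centre at d = 0.1465 + 0.1465 + 0.327 = 0.62 m, so I = I_cm + Md² gives I = 0.017002 + (0.159)(0.62)² = 0.078121 kg·m².
Point mass: I_cm = 0; centre at d = 0.1465 + 0.1465 + 0.327 + 0.327 = 0.947 m, so I = I_cm + Md² gives I = 0 + (3.27)(0.947)² = 2.9326 kg·m².
Total I = 0.032623 + 0.29189 + 0.078121 + 2.9326 = 3.3352 kg·m².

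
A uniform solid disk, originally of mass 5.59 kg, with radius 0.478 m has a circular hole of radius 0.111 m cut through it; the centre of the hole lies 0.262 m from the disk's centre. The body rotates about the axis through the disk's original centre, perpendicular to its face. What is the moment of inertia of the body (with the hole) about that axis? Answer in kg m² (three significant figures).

Unpierced body about its centre: I₀ = (1/2)MR² = (1/2)(5.59)(0.478)² = 0.63861 kg m².
The removed disk has mass m = M·(r/R)² = (5.59)(0.111/0.478)² = 0.30144 kg (same uniform areal density).
Its moment of inertia about the rotation axis (parallel-axis theorem): I_hole = (1/2)mr² + md² = (1/2)(0.30144)(0.111)² + (0.30144)(0.262)² = 0.022549 kg m².
Treating the hole as negative mass, I = I₀ − I_hole = 0.63861 − 0.022549 = 0.61606 kg m².

0.616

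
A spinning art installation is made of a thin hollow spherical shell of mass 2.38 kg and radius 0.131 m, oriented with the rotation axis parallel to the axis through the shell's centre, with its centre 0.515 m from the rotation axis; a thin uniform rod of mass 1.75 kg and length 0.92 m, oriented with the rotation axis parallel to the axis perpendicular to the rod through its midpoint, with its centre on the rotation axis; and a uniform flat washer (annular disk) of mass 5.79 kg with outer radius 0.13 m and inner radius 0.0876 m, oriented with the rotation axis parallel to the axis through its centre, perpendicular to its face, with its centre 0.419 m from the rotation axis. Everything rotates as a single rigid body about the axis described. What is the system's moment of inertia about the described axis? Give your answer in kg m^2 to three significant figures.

1.87

Spherical shell: I_cm = (2/3)MR² = (2/3)(2.38)(0.131)² = 0.027229 kg m^2; centre at d = 0.515 m, so I = I_cm + Md² gives I = 0.027229 + (2.38)(0.515)² = 0.65846 kg m^2.
Thin rod: I_cm = (1/12)ML² = (1/12)(1.75)(0.92)² = 0.12343 kg m^2; axis through the centre, so I = 0.12343 kg m^2.
Annular disk: I_cm = (1/2)M(R²+r²) = (1/2)(5.79)[(0.13)² + (0.0876)²] = 0.071141 kg m^2; centre at d = 0.419 m, so I = I_cm + Md² gives I = 0.071141 + (5.79)(0.419)² = 1.0876 kg m^2.
Total I = 0.65846 + 0.12343 + 1.0876 = 1.8695 kg m^2.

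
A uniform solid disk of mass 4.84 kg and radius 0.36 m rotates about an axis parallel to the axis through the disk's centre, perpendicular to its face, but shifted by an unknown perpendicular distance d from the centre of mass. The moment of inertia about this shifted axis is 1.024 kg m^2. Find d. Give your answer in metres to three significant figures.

0.383

About the centre-of-mass axis, I_cm = (1/2)MR² = (1/2)(4.84)(0.36)² = 0.31363 kg m^2.
Parallel axis theorem: I = I_cm + Md², so Md² = 1.024 − 0.31363 = 0.71037 kg m^2.
d = √(0.71037 / 4.84) = 0.38311 m.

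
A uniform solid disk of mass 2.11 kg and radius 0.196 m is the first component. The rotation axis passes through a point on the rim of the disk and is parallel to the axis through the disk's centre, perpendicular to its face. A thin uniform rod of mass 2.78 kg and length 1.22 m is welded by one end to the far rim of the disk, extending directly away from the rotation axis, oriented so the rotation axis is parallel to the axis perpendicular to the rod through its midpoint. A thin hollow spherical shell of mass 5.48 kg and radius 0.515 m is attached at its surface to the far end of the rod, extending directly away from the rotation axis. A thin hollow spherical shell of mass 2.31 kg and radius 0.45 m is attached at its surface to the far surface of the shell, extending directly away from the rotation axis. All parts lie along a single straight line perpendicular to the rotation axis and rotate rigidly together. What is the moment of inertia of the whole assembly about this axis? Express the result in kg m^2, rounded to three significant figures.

51.4

Solid disk: I_cm = (1/2)MR² = (1/2)(2.11)(0.196)² = 0.040529 kg m^2; centre at d = 0.196 m, so I = I_cm + Md² gives I = 0.040529 + (2.11)(0.196)² = 0.12159 kg m^2.
Thin rod: I_cm = (1/12)ML² = (1/12)(2.78)(1.22)² = 0.34481 kg m^2; centre at d = 0.196 + 0.196 + 0.61 = 1.002 m, so I = I_cm + Md² gives I = 0.34481 + (2.78)(1.002)² = 3.1359 kg m^2.
Spherical shell: I_cm = (2/3)MR² = (2/3)(5.48)(0.515)² = 0.96896 kg m^2; centre at d = 0.196 + 0.196 + 0.61 + 0.61 + 0.515 = 2.127 m, so I = I_cm + Md² gives I = 0.96896 + (5.48)(2.127)² = 25.761 kg m^2.
Spherical shell: I_cm = (2/3)MR² = (2/3)(2.31)(0.45)² = 0.31185 kg m^2; centre at d = 0.196 + 0.196 + 0.61 + 0.61 + 0.515 + 0.515 + 0.45 = 3.092 m, so I = I_cm + Md² gives I = 0.31185 + (2.31)(3.092)² = 22.397 kg m^2.
Total I = 0.12159 + 3.1359 + 25.761 + 22.397 = 51.415 kg m^2.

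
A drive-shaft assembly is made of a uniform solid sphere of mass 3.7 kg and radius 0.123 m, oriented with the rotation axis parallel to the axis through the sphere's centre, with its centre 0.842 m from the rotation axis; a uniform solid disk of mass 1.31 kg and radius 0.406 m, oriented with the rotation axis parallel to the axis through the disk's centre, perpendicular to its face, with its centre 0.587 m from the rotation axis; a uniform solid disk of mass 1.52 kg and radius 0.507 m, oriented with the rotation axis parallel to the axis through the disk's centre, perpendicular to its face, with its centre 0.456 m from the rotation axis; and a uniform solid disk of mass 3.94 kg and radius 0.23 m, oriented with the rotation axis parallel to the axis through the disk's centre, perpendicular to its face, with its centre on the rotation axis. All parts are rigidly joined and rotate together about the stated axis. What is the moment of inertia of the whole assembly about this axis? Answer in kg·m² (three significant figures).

Solid sphere: I_cm = (2/5)MR² = (2/5)(3.7)(0.123)² = 0.022391 kg·m²; centre at d = 0.842 m, so I = I_cm + Md² gives I = 0.022391 + (3.7)(0.842)² = 2.6456 kg·m².
Solid disk: I_cm = (1/2)MR² = (1/2)(1.31)(0.406)² = 0.10797 kg·m²; centre at d = 0.587 m, so I = I_cm + Md² gives I = 0.10797 + (1.31)(0.587)² = 0.55935 kg·m².
Solid disk: I_cm = (1/2)MR² = (1/2)(1.52)(0.507)² = 0.19536 kg·m²; centre at d = 0.456 m, so I = I_cm + Md² gives I = 0.19536 + (1.52)(0.456)² = 0.51142 kg·m².
Solid disk: I_cm = (1/2)MR² = (1/2)(3.94)(0.23)² = 0.10421 kg·m²; axis through the centre, so I = 0.10421 kg·m².
Total I = 2.6456 + 0.55935 + 0.51142 + 0.10421 = 3.8205 kg·m².

3.82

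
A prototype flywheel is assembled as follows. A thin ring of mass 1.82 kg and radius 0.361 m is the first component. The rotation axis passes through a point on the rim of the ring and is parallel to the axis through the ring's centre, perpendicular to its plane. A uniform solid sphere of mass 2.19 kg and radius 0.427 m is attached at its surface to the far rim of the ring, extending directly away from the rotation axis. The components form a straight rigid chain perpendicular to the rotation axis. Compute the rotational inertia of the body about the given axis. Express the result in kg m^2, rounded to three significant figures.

3.53

Thin ring: I_cm = MR² = (1.82)(0.361)² = 0.23718 kg m^2; centre at d = 0.361 m, so I = I_cm + Md² gives I = 0.23718 + (1.82)(0.361)² = 0.47437 kg m^2.
Solid sphere: I_cm = (2/5)MR² = (2/5)(2.19)(0.427)² = 0.15972 kg m^2; centre at d = 0.361 + 0.361 + 0.427 = 1.149 m, so I = I_cm + Md² gives I = 0.15972 + (2.19)(1.149)² = 3.051 kg m^2.
Total I = 0.47437 + 3.051 = 3.5253 kg m^2.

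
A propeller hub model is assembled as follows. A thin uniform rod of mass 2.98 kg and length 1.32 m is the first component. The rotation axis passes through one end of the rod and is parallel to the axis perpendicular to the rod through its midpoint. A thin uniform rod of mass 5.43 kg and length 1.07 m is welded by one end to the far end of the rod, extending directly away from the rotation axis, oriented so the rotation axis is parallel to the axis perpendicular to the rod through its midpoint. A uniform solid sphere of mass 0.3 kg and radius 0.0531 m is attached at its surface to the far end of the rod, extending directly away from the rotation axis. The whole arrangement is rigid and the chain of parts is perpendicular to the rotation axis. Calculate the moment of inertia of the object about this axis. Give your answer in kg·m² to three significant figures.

Thin rod: I_cm = (1/12)ML² = (1/12)(2.98)(1.32)² = 0.4327 kg·m²; centre at d = 0.66 m, so the parallel axis theorem gives I = 0.4327 + (2.98)(0.66)² = 1.7308 kg·m².
Thin rod: I_cm = (1/12)ML² = (1/12)(5.43)(1.07)² = 0.51807 kg·m²; centre at d = 0.66 + 0.66 + 0.535 = 1.855 m, so the parallel axis theorem gives I = 0.51807 + (5.43)(1.855)² = 19.203 kg·m².
Solid sphere: I_cm = (2/5)MR² = (2/5)(0.3)(0.0531)² = 0.00033835 kg·m²; centre at d = 0.66 + 0.66 + 0.535 + 0.535 + 0.0531 = 2.4431 m, so the parallel axis theorem gives I = 0.00033835 + (0.3)(2.4431)² = 1.791 kg·m².
Total I = 1.7308 + 19.203 + 1.791 = 22.725 kg·m².

22.7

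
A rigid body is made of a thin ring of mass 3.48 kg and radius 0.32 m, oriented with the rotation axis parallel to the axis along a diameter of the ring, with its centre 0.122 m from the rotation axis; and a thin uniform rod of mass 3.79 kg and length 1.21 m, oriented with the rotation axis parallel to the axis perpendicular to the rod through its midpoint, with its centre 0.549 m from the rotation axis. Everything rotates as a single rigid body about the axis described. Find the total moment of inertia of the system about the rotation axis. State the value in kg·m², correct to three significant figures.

Thin ring: I_cm = (1/2)MR² = (1/2)(3.48)(0.32)² = 0.17818 kg·m²; centre at d = 0.122 m, so I = I_cm + Md² gives I = 0.17818 + (3.48)(0.122)² = 0.22997 kg·m².
Thin rod: I_cm = (1/12)ML² = (1/12)(3.79)(1.21)² = 0.46241 kg·m²; centre at d = 0.549 m, so I = I_cm + Md² gives I = 0.46241 + (3.79)(0.549)² = 1.6047 kg·m².
Total I = 0.22997 + 1.6047 = 1.8347 kg·m².

1.83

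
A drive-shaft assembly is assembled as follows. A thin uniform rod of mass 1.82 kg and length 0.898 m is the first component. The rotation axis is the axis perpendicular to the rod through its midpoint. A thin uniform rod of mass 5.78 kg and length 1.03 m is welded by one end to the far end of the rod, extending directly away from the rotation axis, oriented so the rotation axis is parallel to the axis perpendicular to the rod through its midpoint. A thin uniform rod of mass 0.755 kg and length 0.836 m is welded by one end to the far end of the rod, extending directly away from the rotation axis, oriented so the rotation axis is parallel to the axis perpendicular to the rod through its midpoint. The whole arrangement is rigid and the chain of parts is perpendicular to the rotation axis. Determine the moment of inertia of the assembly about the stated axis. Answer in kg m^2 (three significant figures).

Thin rod: I_cm = (1/12)ML² = (1/12)(1.82)(0.898)² = 0.1223 kg m^2; axis through the centre, so I = 0.1223 kg m^2.
Thin rod: I_cm = (1/12)ML² = (1/12)(5.78)(1.03)² = 0.511 kg m^2; centre at d = 0.449 + 0.515 = 0.964 m, so I = I_cm + Md² gives I = 0.511 + (5.78)(0.964)² = 5.8823 kg m^2.
Thin rod: I_cm = (1/12)ML² = (1/12)(0.755)(0.836)² = 0.043972 kg m^2; centre at d = 0.449 + 0.515 + 0.515 + 0.418 = 1.897 m, so I = I_cm + Md² gives I = 0.043972 + (0.755)(1.897)² = 2.7609 kg m^2.
Total I = 0.1223 + 5.8823 + 2.7609 = 8.7656 kg m^2.

8.77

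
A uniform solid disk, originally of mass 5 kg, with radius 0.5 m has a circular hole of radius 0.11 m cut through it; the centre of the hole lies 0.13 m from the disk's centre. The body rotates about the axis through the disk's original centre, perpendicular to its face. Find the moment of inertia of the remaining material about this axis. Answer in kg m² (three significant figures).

0.619

Unpierced body about its centre: I₀ = (1/2)MR² = (1/2)(5)(0.5)² = 0.625 kg m².
The removed disk has mass m = M·(r/R)² = (5)(0.11/0.5)² = 0.242 kg (same uniform areal density).
Its moment of inertia about the rotation axis (parallel-axis theorem): I_hole = (1/2)mr² + md² = (1/2)(0.242)(0.11)² + (0.242)(0.13)² = 0.0055539 kg m².
Treating the hole as negative mass, I = I₀ − I_hole = 0.625 − 0.0055539 = 0.61945 kg m².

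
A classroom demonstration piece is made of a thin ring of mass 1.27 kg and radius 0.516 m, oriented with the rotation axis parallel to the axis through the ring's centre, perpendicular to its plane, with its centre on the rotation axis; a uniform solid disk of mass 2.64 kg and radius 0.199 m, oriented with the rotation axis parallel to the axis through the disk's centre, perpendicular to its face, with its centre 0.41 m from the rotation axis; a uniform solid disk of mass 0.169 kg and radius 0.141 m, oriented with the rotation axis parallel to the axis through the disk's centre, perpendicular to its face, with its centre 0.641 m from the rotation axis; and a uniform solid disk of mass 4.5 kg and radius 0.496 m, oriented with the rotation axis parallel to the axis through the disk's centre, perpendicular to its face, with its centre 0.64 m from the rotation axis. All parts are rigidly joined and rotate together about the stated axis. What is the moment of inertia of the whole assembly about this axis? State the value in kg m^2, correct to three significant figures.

3.30

Thin ring: I_cm = MR² = (1.27)(0.516)² = 0.33815 kg m^2; axis through the centre, so I = 0.33815 kg m^2.
Solid disk: I_cm = (1/2)MR² = (1/2)(2.64)(0.199)² = 0.052273 kg m^2; centre at d = 0.41 m, so I = I_cm + Md² gives I = 0.052273 + (2.64)(0.41)² = 0.49606 kg m^2.
Solid disk: I_cm = (1/2)MR² = (1/2)(0.169)(0.141)² = 0.0016799 kg m^2; centre at d = 0.641 m, so I = I_cm + Md² gives I = 0.0016799 + (0.169)(0.641)² = 0.071119 kg m^2.
Solid disk: I_cm = (1/2)MR² = (1/2)(4.5)(0.496)² = 0.55354 kg m^2; centre at d = 0.64 m, so I = I_cm + Md² gives I = 0.55354 + (4.5)(0.64)² = 2.3967 kg m^2.
Total I = 0.33815 + 0.49606 + 0.071119 + 2.3967 = 3.3021 kg m^2.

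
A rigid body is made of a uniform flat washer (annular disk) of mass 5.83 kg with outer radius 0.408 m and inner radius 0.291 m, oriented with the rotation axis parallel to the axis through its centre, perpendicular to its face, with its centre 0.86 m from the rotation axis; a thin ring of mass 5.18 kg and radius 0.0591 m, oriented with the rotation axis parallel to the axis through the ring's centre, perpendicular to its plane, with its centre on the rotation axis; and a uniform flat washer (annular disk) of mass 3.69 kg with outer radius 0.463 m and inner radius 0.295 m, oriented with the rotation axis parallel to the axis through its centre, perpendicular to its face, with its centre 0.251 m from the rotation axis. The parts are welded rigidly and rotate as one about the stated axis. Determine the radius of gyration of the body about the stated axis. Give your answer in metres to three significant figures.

0.631

Annular disk: I_cm = (1/2)M(R²+r²) = (1/2)(5.83)[(0.408)² + (0.291)²] = 0.73209 kg m²; centre at d = 0.86 m, so I = I_cm + Md² gives I = 0.73209 + (5.83)(0.86)² = 5.044 kg m².
Thin ring: I_cm = MR² = (5.18)(0.0591)² = 0.018093 kg m²; axis through the centre, so I = 0.018093 kg m².
Annular disk: I_cm = (1/2)M(R²+r²) = (1/2)(3.69)[(0.463)² + (0.295)²] = 0.55607 kg m²; centre at d = 0.251 m, so I = I_cm + Md² gives I = 0.55607 + (3.69)(0.251)² = 0.78855 kg m².
Total I = 5.8506 kg m²; total mass M = 14.7 kg.
k = √(I/M) = √(5.8506/14.7) = 0.63087 m.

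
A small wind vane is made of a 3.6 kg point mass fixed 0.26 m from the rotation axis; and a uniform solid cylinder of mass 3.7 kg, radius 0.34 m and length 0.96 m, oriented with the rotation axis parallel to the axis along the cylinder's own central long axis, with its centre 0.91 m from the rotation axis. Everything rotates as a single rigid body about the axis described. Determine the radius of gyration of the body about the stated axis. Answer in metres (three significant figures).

Point mass: I_cm = 0; centre at d = 0.26 m, so the parallel axis theorem gives I = 0 + (3.6)(0.26)² = 0.24336 kg m².
Solid cylinder: I_cm = (1/2)MR² = (1/2)(3.7)(0.34)² = 0.21386 kg m²; centre at d = 0.91 m, so the parallel axis theorem gives I = 0.21386 + (3.7)(0.91)² = 3.2778 kg m².
Total I = 3.5212 kg m²; total mass M = 7.3 kg.
k = √(I/M) = √(3.5212/7.3) = 0.69452 m.

0.695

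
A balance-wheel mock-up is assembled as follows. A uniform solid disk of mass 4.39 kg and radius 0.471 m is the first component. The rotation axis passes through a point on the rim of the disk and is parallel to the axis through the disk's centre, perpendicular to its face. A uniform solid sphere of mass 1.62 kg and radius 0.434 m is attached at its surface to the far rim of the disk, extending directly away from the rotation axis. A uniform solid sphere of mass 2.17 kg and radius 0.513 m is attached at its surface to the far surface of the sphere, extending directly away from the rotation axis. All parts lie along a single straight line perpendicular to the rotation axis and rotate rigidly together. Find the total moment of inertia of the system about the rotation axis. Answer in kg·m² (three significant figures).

16.6

Solid disk: I_cm = (1/2)MR² = (1/2)(4.39)(0.471)² = 0.48694 kg·m²; centre at d = 0.471 m, so the parallel axis theorem gives I = 0.48694 + (4.39)(0.471)² = 1.4608 kg·m².
Solid sphere: I_cm = (2/5)MR² = (2/5)(1.62)(0.434)² = 0.12205 kg·m²; centre at d = 0.471 + 0.471 + 0.434 = 1.376 m, so the parallel axis theorem gives I = 0.12205 + (1.62)(1.376)² = 3.1893 kg·m².
Solid sphere: I_cm = (2/5)MR² = (2/5)(2.17)(0.513)² = 0.22843 kg·m²; centre at d = 0.471 + 0.471 + 0.434 + 0.434 + 0.513 = 2.323 m, so the parallel axis theorem gives I = 0.22843 + (2.17)(2.323)² = 11.938 kg·m².
Total I = 1.4608 + 3.1893 + 11.938 = 16.589 kg·m².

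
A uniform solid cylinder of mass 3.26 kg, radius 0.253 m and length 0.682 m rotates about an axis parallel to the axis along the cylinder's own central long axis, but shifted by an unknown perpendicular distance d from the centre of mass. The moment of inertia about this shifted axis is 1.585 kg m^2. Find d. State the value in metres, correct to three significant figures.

About the centre-of-mass axis, I_cm = (1/2)MR² = (1/2)(3.26)(0.253)² = 0.10433 kg m^2.
Parallel axis theorem: I = I_cm + Md², so Md² = 1.585 − 0.10433 = 1.4807 kg m^2.
d = √(1.4807 / 3.26) = 0.67394 m.

0.674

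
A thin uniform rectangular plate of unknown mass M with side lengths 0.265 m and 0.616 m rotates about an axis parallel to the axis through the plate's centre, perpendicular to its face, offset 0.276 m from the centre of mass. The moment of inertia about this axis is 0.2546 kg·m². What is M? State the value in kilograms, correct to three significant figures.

I = I_cm + Md² = (1/12)M(a²+b²) + Md² = M·[0.0833333·[(0.265)² + (0.616)²] + (0.276)²] = M·0.11365.
So M = 0.2546 / 0.11365 = 2.2402 kg.

2.24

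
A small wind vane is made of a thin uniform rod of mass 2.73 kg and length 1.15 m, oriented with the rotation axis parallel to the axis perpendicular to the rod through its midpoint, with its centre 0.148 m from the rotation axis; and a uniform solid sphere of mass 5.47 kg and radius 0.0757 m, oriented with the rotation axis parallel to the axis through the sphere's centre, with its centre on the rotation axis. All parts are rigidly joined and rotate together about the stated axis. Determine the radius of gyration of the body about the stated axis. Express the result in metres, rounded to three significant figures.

0.213

Thin rod: I_cm = (1/12)ML² = (1/12)(2.73)(1.15)² = 0.30087 kg m^2; centre at d = 0.148 m, so I = I_cm + Md² gives I = 0.30087 + (2.73)(0.148)² = 0.36067 kg m^2.
Solid sphere: I_cm = (2/5)MR² = (2/5)(5.47)(0.0757)² = 0.012538 kg m^2; axis through the centre, so I = 0.012538 kg m^2.
Total I = 0.3732 kg m^2; total mass M = 8.2 kg.
k = √(I/M) = √(0.3732/8.2) = 0.21334 m.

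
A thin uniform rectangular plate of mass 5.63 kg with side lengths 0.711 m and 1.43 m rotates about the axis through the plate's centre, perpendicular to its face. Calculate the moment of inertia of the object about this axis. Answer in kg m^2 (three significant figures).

I_cm = (1/12)M(a²+b²) = (1/12)(5.63)[(0.711)² + (1.43)²] = 1.1966 kg m^2; axis through the centre, so I = 1.1966 kg m^2.

1.20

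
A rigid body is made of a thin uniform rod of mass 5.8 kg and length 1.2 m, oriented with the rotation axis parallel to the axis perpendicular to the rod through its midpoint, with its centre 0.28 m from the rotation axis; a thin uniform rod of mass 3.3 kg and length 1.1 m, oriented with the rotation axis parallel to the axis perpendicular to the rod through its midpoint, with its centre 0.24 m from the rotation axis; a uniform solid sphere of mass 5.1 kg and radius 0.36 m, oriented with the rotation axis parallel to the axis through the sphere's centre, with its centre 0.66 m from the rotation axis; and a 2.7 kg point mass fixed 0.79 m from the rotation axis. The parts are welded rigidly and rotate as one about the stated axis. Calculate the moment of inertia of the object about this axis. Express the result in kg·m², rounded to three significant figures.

Thin rod: I_cm = (1/12)ML² = (1/12)(5.8)(1.2)² = 0.696 kg·m²; centre at d = 0.28 m, so I = I_cm + Md² gives I = 0.696 + (5.8)(0.28)² = 1.1507 kg·m².
Thin rod: I_cm = (1/12)ML² = (1/12)(3.3)(1.1)² = 0.33275 kg·m²; centre at d = 0.24 m, so I = I_cm + Md² gives I = 0.33275 + (3.3)(0.24)² = 0.52283 kg·m².
Solid sphere: I_cm = (2/5)MR² = (2/5)(5.1)(0.36)² = 0.26438 kg·m²; centre at d = 0.66 m, so I = I_cm + Md² gives I = 0.26438 + (5.1)(0.66)² = 2.4859 kg·m².
Point mass: I_cm = 0; centre at d = 0.79 m, so I = I_cm + Md² gives I = 0 + (2.7)(0.79)² = 1.6851 kg·m².
Total I = 1.1507 + 0.52283 + 2.4859 + 1.6851 = 5.8446 kg·m².

5.84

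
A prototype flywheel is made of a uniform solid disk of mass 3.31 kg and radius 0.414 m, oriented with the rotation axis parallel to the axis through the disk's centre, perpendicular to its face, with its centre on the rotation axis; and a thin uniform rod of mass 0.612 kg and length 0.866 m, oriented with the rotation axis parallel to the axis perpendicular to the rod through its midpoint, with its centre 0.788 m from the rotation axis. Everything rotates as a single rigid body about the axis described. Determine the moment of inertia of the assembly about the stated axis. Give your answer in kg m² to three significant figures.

0.702

Solid disk: I_cm = (1/2)MR² = (1/2)(3.31)(0.414)² = 0.28366 kg m²; axis through the centre, so I = 0.28366 kg m².
Thin rod: I_cm = (1/12)ML² = (1/12)(0.612)(0.866)² = 0.038248 kg m²; centre at d = 0.788 m, so I = I_cm + Md² gives I = 0.038248 + (0.612)(0.788)² = 0.41827 kg m².
Total I = 0.28366 + 0.41827 = 0.70193 kg m².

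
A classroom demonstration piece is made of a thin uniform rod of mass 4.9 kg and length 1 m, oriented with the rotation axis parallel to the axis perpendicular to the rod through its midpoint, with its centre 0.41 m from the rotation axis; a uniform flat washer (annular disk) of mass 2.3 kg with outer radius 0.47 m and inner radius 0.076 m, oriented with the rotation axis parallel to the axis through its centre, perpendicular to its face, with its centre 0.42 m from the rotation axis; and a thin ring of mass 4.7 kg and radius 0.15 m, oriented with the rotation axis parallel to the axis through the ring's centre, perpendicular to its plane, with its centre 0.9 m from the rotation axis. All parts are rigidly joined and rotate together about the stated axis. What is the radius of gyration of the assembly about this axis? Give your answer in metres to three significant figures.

0.699

Thin rod: I_cm = (1/12)ML² = (1/12)(4.9)(1)² = 0.40833 kg m²; centre at d = 0.41 m, so I = I_cm + Md² gives I = 0.40833 + (4.9)(0.41)² = 1.232 kg m².
Annular disk: I_cm = (1/2)M(R²+r²) = (1/2)(2.3)[(0.47)² + (0.076)²] = 0.26068 kg m²; centre at d = 0.42 m, so I = I_cm + Md² gives I = 0.26068 + (2.3)(0.42)² = 0.6664 kg m².
Thin ring: I_cm = MR² = (4.7)(0.15)² = 0.10575 kg m²; centre at d = 0.9 m, so I = I_cm + Md² gives I = 0.10575 + (4.7)(0.9)² = 3.9128 kg m².
Total I = 5.8112 kg m²; total mass M = 11.9 kg.
k = √(I/M) = √(5.8112/11.9) = 0.69881 m.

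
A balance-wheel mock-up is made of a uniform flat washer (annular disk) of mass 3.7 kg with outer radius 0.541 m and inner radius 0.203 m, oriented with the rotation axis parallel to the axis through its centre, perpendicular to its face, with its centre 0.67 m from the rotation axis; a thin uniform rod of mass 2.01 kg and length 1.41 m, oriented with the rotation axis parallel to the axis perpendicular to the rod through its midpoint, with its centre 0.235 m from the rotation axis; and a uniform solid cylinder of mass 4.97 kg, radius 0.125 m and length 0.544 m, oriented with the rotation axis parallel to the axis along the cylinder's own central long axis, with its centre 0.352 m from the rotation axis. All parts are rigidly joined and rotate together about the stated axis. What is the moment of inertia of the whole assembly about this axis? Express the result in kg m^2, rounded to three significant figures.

3.38

Annular disk: I_cm = (1/2)M(R²+r²) = (1/2)(3.7)[(0.541)² + (0.203)²] = 0.6177 kg m^2; centre at d = 0.67 m, so the parallel axis theorem gives I = 0.6177 + (3.7)(0.67)² = 2.2786 kg m^2.
Thin rod: I_cm = (1/12)ML² = (1/12)(2.01)(1.41)² = 0.33301 kg m^2; centre at d = 0.235 m, so the parallel axis theorem gives I = 0.33301 + (2.01)(0.235)² = 0.44401 kg m^2.
Solid cylinder: I_cm = (1/2)MR² = (1/2)(4.97)(0.125)² = 0.038828 kg m^2; centre at d = 0.352 m, so the parallel axis theorem gives I = 0.038828 + (4.97)(0.352)² = 0.65463 kg m^2.
Total I = 2.2786 + 0.44401 + 0.65463 = 3.3773 kg m^2.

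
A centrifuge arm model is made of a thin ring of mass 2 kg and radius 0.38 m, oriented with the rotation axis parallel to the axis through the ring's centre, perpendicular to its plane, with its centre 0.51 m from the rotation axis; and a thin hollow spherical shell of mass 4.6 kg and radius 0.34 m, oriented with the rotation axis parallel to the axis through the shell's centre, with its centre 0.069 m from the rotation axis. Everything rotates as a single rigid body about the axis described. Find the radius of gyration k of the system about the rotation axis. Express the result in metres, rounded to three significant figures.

Thin ring: I_cm = MR² = (2)(0.38)² = 0.2888 kg m^2; centre at d = 0.51 m, so the parallel axis theorem gives I = 0.2888 + (2)(0.51)² = 0.809 kg m^2.
Spherical shell: I_cm = (2/3)MR² = (2/3)(4.6)(0.34)² = 0.35451 kg m^2; centre at d = 0.069 m, so the parallel axis theorem gives I = 0.35451 + (4.6)(0.069)² = 0.37641 kg m^2.
Total I = 1.1854 kg m^2; total mass M = 6.6 kg.
k = √(I/M) = √(1.1854/6.6) = 0.4238 m.

0.424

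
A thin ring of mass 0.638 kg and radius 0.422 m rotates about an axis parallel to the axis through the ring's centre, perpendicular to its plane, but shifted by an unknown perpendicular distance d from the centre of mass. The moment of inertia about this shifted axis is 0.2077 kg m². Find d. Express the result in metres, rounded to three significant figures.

About the centre-of-mass axis, I_cm = MR² = (0.638)(0.422)² = 0.11362 kg m².
Parallel axis theorem: I = I_cm + Md², so Md² = 0.2077 − 0.11362 = 0.094082 kg m².
d = √(0.094082 / 0.638) = 0.38401 m.

0.384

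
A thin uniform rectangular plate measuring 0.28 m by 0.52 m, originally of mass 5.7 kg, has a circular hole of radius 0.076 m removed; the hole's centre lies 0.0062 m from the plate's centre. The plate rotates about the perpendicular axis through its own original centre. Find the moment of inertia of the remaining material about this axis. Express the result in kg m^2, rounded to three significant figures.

0.164

Unpierced body about its centre: I₀ = (1/12)M(a²+b²) = (1/12)(5.7)[(0.28)² + (0.52)²] = 0.16568 kg m^2.
The removed disk has mass m = M·πr²/(ab) = (5.7)·π(0.076)²/(0.28·0.52) = 0.71038 kg (same uniform areal density).
Its moment of inertia about the rotation axis (parallel-axis theorem): I_hole = (1/2)mr² + md² = (1/2)(0.71038)(0.076)² + (0.71038)(0.0062)² = 0.0020789 kg m^2.
Treating the hole as negative mass, I = I₀ − I_hole = 0.16568 − 0.0020789 = 0.1636 kg m^2.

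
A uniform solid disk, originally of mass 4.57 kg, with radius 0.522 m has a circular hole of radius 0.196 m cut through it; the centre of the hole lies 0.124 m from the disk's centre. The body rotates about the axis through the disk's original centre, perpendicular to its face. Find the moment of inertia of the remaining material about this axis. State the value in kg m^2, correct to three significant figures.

Unpierced body about its centre: I₀ = (1/2)MR² = (1/2)(4.57)(0.522)² = 0.62263 kg m^2.
The removed disk has mass m = M·(r/R)² = (4.57)(0.196/0.522)² = 0.6443 kg (same uniform areal density).
Its moment of inertia about the rotation axis (parallel-axis theorem): I_hole = (1/2)mr² + md² = (1/2)(0.6443)(0.196)² + (0.6443)(0.124)² = 0.022282 kg m^2.
Treating the hole as negative mass, I = I₀ − I_hole = 0.62263 − 0.022282 = 0.60034 kg m^2.

0.600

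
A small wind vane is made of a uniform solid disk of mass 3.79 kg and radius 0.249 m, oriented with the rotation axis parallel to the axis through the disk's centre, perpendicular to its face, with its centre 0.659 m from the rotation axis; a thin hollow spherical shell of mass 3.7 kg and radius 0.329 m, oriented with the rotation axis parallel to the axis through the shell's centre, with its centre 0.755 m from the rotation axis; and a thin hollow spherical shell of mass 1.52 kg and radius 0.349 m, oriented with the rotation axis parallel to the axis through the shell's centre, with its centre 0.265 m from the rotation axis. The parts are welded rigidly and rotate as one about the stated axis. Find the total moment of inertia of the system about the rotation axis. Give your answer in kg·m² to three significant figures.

Solid disk: I_cm = (1/2)MR² = (1/2)(3.79)(0.249)² = 0.11749 kg·m²; centre at d = 0.659 m, so I = I_cm + Md² gives I = 0.11749 + (3.79)(0.659)² = 1.7634 kg·m².
Spherical shell: I_cm = (2/3)MR² = (2/3)(3.7)(0.329)² = 0.26699 kg·m²; centre at d = 0.755 m, so I = I_cm + Md² gives I = 0.26699 + (3.7)(0.755)² = 2.3761 kg·m².
Spherical shell: I_cm = (2/3)MR² = (2/3)(1.52)(0.349)² = 0.12343 kg·m²; centre at d = 0.265 m, so I = I_cm + Md² gives I = 0.12343 + (1.52)(0.265)² = 0.23017 kg·m².
Total I = 1.7634 + 2.3761 + 0.23017 = 4.3697 kg·m².

4.37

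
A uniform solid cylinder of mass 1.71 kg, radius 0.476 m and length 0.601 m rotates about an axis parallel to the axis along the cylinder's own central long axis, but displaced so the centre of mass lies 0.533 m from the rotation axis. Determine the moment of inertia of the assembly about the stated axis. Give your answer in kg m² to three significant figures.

I_cm = (1/2)MR² = (1/2)(1.71)(0.476)² = 0.19372 kg m²; centre at d = 0.533 m, so I = I_cm + Md² gives I = 0.19372 + (1.71)(0.533)² = 0.67951 kg m².

0.680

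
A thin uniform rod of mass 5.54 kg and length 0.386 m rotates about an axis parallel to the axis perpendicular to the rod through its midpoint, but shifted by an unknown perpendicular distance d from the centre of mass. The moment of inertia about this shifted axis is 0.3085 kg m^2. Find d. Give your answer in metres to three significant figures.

About the centre-of-mass axis, I_cm = (1/12)ML² = (1/12)(5.54)(0.386)² = 0.068786 kg m^2.
Parallel axis theorem: I = I_cm + Md², so Md² = 0.3085 − 0.068786 = 0.23971 kg m^2.
d = √(0.23971 / 5.54) = 0.20801 m.

0.208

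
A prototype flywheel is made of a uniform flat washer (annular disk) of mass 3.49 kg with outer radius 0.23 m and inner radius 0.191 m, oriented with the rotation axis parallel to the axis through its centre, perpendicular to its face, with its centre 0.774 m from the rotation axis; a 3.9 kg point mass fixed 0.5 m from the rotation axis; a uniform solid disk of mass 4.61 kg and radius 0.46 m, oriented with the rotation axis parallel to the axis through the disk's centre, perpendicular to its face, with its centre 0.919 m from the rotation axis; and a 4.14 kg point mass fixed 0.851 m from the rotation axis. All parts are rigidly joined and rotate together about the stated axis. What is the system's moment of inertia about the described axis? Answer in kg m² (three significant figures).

Annular disk: I_cm = (1/2)M(R²+r²) = (1/2)(3.49)[(0.23)² + (0.191)²] = 0.15597 kg m²; centre at d = 0.774 m, so I = I_cm + Md² gives I = 0.15597 + (3.49)(0.774)² = 2.2467 kg m².
Point mass: I_cm = 0; centre at d = 0.5 m, so I = I_cm + Md² gives I = 0 + (3.9)(0.5)² = 0.975 kg m².
Solid disk: I_cm = (1/2)MR² = (1/2)(4.61)(0.46)² = 0.48774 kg m²; centre at d = 0.919 m, so I = I_cm + Md² gives I = 0.48774 + (4.61)(0.919)² = 4.3812 kg m².
Point mass: I_cm = 0; centre at d = 0.851 m, so I = I_cm + Md² gives I = 0 + (4.14)(0.851)² = 2.9982 kg m².
Total I = 2.2467 + 0.975 + 4.3812 + 2.9982 = 10.601 kg m².

10.6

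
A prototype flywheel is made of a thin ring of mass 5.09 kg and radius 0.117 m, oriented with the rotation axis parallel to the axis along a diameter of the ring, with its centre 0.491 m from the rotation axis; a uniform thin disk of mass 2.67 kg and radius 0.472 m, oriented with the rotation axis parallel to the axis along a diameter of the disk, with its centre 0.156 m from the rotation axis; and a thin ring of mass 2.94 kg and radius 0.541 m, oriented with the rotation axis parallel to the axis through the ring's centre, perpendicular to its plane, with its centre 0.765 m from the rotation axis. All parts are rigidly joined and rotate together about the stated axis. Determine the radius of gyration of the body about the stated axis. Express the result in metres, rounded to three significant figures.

Thin ring: I_cm = (1/2)MR² = (1/2)(5.09)(0.117)² = 0.034839 kg m^2; centre at d = 0.491 m, so I = I_cm + Md² gives I = 0.034839 + (5.09)(0.491)² = 1.2619 kg m^2.
Thin disk: I_cm = (1/4)MR² = (1/4)(2.67)(0.472)² = 0.14871 kg m^2; centre at d = 0.156 m, so I = I_cm + Md² gives I = 0.14871 + (2.67)(0.156)² = 0.21369 kg m^2.
Thin ring: I_cm = MR² = (2.94)(0.541)² = 0.86048 kg m^2; centre at d = 0.765 m, so I = I_cm + Md² gives I = 0.86048 + (2.94)(0.765)² = 2.581 kg m^2.
Total I = 4.0567 kg m^2; total mass M = 10.7 kg.
k = √(I/M) = √(4.0567/10.7) = 0.61573 m.

0.616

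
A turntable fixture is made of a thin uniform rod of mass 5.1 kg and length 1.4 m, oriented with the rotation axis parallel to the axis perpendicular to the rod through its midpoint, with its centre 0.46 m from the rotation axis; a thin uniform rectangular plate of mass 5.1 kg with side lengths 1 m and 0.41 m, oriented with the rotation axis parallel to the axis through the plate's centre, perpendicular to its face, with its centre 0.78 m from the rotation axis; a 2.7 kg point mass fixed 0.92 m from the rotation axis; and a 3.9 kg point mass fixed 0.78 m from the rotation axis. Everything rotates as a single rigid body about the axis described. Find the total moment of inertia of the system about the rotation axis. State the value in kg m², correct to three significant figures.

10.2

Thin rod: I_cm = (1/12)ML² = (1/12)(5.1)(1.4)² = 0.833 kg m²; centre at d = 0.46 m, so the parallel axis theorem gives I = 0.833 + (5.1)(0.46)² = 1.9122 kg m².
Rectangular plate: I_cm = (1/12)M(a²+b²) = (1/12)(5.1)[(1)² + (0.41)²] = 0.49644 kg m²; centre at d = 0.78 m, so the parallel axis theorem gives I = 0.49644 + (5.1)(0.78)² = 3.5993 kg m².
Point mass: I_cm = 0; centre at d = 0.92 m, so the parallel axis theorem gives I = 0 + (2.7)(0.92)² = 2.2853 kg m².
Point mass: I_cm = 0; centre at d = 0.78 m, so the parallel axis theorem gives I = 0 + (3.9)(0.78)² = 2.3728 kg m².
Total I = 1.9122 + 3.5993 + 2.2853 + 2.3728 = 10.169 kg m².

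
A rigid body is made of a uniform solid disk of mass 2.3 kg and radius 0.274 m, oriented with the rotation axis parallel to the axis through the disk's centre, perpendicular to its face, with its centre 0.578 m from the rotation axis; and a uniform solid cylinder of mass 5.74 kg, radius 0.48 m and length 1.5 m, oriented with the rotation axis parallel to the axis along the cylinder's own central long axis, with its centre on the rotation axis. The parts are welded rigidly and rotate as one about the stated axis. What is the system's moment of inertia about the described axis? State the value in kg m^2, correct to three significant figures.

1.52

Solid disk: I_cm = (1/2)MR² = (1/2)(2.3)(0.274)² = 0.086337 kg m^2; centre at d = 0.578 m, so I = I_cm + Md² gives I = 0.086337 + (2.3)(0.578)² = 0.85473 kg m^2.
Solid cylinder: I_cm = (1/2)MR² = (1/2)(5.74)(0.48)² = 0.66125 kg m^2; axis through the centre, so I = 0.66125 kg m^2.
Total I = 0.85473 + 0.66125 = 1.516 kg m^2.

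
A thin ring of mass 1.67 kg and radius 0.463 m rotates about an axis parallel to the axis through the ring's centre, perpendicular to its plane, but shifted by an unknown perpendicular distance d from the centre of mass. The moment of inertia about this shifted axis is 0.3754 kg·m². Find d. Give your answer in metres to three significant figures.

0.102

About the centre-of-mass axis, I_cm = MR² = (1.67)(0.463)² = 0.358 kg·m².
Parallel axis theorem: I = I_cm + Md², so Md² = 0.3754 − 0.358 = 0.017404 kg·m².
d = √(0.017404 / 1.67) = 0.10209 m.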